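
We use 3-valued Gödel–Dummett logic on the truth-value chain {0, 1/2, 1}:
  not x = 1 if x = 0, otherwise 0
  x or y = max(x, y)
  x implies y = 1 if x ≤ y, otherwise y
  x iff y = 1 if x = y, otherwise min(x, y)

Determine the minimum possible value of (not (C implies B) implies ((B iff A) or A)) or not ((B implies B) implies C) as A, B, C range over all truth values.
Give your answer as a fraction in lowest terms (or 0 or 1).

Take A = 1/2, B = 0, C = 1/2:
C implies B = 1/2 implies 0 = 0
not (C implies B) = not 0 = 1
B iff A = 0 iff 1/2 = 0
(B iff A) or A = 0 or 1/2 = 1/2
not (C implies B) implies ((B iff A) or A) = 1 implies 1/2 = 1/2
B implies B = 0 implies 0 = 1
(B implies B) implies C = 1 implies 1/2 = 1/2
not ((B implies B) implies C) = not 1/2 = 0
(not (C implies B) implies ((B iff A) or A)) or not ((B implies B) implies C) = 1/2 or 0 = 1/2
No assignment yields a value below 1/2, so this is the minimum.

1/2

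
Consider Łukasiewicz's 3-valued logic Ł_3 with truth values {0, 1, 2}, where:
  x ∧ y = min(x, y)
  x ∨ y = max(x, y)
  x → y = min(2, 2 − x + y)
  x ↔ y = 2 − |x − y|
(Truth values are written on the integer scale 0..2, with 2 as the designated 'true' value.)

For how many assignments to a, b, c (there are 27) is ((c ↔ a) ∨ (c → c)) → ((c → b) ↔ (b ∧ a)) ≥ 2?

8

value 2: 8 assignments (counts)
value 1: 11 assignments
value 0: 8 assignments
So 8 of the 27 assignments meet the threshold.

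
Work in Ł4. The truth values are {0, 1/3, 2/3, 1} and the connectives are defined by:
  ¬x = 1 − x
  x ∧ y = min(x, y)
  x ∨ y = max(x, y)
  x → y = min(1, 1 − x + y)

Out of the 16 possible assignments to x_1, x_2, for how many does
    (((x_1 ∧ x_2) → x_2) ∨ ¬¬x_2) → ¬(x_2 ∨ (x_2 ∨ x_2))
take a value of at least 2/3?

8

x_1 = 0, x_2 = 0 ↦ 1  ≥
x_1 = 0, x_2 = 1/3 ↦ 2/3  ≥
x_1 = 0, x_2 = 2/3 ↦ 1/3  <
x_1 = 0, x_2 = 1 ↦ 0  <
x_1 = 1/3, x_2 = 0 ↦ 1  ≥
x_1 = 1/3, x_2 = 1/3 ↦ 2/3  ≥
x_1 = 1/3, x_2 = 2/3 ↦ 1/3  <
x_1 = 1/3, x_2 = 1 ↦ 0  <
x_1 = 2/3, x_2 = 0 ↦ 1  ≥
x_1 = 2/3, x_2 = 1/3 ↦ 2/3  ≥
x_1 = 2/3, x_2 = 2/3 ↦ 1/3  <
x_1 = 2/3, x_2 = 1 ↦ 0  <
x_1 = 1, x_2 = 0 ↦ 1  ≥
x_1 = 1, x_2 = 1/3 ↦ 2/3  ≥
x_1 = 1, x_2 = 2/3 ↦ 1/3  <
x_1 = 1, x_2 = 1 ↦ 0  <
So 8 of the 16 assignments meet the threshold.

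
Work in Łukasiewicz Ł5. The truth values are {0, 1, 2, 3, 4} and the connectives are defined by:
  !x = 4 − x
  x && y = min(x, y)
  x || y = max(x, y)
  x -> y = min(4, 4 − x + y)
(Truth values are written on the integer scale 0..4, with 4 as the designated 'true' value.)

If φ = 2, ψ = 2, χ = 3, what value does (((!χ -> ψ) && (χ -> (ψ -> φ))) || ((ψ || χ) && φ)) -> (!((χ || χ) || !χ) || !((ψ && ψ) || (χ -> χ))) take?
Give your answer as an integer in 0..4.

!χ = !3 = 1
!χ -> ψ = 1 -> 2 = 4
ψ -> φ = 2 -> 2 = 4
χ -> (ψ -> φ) = 3 -> 4 = 4
(!χ -> ψ) && (χ -> (ψ -> φ)) = 4 && 4 = 4
ψ || χ = 2 || 3 = 3
(ψ || χ) && φ = 3 && 2 = 2
((!χ -> ψ) && (χ -> (ψ -> φ))) || ((ψ || χ) && φ) = 4 || 2 = 4
χ || χ = 3 || 3 = 3
!χ = !3 = 1
(χ || χ) || !χ = 3 || 1 = 3
!((χ || χ) || !χ) = !3 = 1
ψ && ψ = 2 && 2 = 2
χ -> χ = 3 -> 3 = 4
(ψ && ψ) || (χ -> χ) = 2 || 4 = 4
!((ψ && ψ) || (χ -> χ)) = !4 = 0
!((χ || χ) || !χ) || !((ψ && ψ) || (χ -> χ)) = 1 || 0 = 1
(((!χ -> ψ) && (χ -> (ψ -> φ))) || ((ψ || χ) && φ)) -> (!((χ || χ) || !χ) || !((ψ && ψ) || (χ -> χ))) = 4 -> 1 = 1

1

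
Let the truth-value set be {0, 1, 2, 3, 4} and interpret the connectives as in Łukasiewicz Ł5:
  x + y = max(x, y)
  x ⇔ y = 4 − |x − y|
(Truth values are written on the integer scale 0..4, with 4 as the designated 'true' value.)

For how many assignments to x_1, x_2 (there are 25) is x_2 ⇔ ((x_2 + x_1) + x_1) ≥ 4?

15

value 4: 15 assignments (counts)
value 3: 4 assignments
value 2: 3 assignments
value 1: 2 assignments
value 0: 1 assignment
So 15 of the 25 assignments meet the threshold.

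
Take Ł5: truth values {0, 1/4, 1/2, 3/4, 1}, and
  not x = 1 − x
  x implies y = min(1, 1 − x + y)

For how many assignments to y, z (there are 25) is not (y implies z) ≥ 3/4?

3

value 1: 1 assignment (counts)
value 3/4: 2 assignments (counts)
value 1/2: 3 assignments
value 1/4: 4 assignments
value 0: 15 assignments
So 3 of the 25 assignments meet the threshold.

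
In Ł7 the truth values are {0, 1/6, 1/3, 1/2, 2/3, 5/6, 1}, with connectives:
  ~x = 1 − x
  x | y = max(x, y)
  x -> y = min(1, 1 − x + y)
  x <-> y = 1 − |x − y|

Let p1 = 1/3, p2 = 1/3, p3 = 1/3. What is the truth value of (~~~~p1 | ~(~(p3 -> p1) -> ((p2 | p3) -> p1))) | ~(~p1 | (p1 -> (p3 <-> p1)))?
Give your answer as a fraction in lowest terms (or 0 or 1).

1/3

~p1 = ~1/3 = 2/3
~~p1 = ~2/3 = 1/3
~~~p1 = ~1/3 = 2/3
~~~~p1 = ~2/3 = 1/3
p3 -> p1 = 1/3 -> 1/3 = 1
~(p3 -> p1) = ~1 = 0
p2 | p3 = 1/3 | 1/3 = 1/3
(p2 | p3) -> p1 = 1/3 -> 1/3 = 1
~(p3 -> p1) -> ((p2 | p3) -> p1) = 0 -> 1 = 1
~(~(p3 -> p1) -> ((p2 | p3) -> p1)) = ~1 = 0
~~~~p1 | ~(~(p3 -> p1) -> ((p2 | p3) -> p1)) = 1/3 | 0 = 1/3
~p1 = ~1/3 = 2/3
p3 <-> p1 = 1/3 <-> 1/3 = 1
p1 -> (p3 <-> p1) = 1/3 -> 1 = 1
~p1 | (p1 -> (p3 <-> p1)) = 2/3 | 1 = 1
~(~p1 | (p1 -> (p3 <-> p1))) = ~1 = 0
(~~~~p1 | ~(~(p3 -> p1) -> ((p2 | p3) -> p1))) | ~(~p1 | (p1 -> (p3 <-> p1))) = 1/3 | 0 = 1/3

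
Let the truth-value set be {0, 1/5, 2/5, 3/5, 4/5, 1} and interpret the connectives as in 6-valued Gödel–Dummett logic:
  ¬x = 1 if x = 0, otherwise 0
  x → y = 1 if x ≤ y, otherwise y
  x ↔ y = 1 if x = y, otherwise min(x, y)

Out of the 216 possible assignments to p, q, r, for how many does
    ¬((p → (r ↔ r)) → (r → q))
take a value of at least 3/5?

value 1: 30 assignments (counts)
value 0: 186 assignments
So 30 of the 216 assignments meet the threshold.

30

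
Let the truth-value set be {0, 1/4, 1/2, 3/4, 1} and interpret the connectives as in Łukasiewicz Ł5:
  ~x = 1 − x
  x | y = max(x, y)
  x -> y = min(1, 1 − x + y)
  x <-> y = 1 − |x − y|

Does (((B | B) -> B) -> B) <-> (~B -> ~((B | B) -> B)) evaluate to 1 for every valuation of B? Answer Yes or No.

B = 0 ↦ 1
B = 1/4 ↦ 1
B = 1/2 ↦ 1
B = 3/4 ↦ 1
B = 1 ↦ 1
Every assignment gives a value ≥ 1.

Yes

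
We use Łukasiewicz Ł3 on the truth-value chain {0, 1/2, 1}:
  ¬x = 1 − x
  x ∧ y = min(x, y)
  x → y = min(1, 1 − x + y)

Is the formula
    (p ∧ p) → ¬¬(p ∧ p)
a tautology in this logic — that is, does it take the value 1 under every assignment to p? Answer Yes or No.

Yes

p = 0 ↦ 1
p = 1/2 ↦ 1
p = 1 ↦ 1
Every assignment gives a value ≥ 1.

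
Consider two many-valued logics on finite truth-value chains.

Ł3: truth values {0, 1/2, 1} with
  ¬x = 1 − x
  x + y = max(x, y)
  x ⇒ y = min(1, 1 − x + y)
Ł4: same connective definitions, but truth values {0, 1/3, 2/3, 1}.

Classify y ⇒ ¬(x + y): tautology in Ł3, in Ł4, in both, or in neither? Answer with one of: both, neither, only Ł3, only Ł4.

neither

In Ł3: at x = 0, y = 1 the value is 0 — not a tautology.
In Ł4: at x = 0, y = 2/3 the value is 2/3 — not a tautology.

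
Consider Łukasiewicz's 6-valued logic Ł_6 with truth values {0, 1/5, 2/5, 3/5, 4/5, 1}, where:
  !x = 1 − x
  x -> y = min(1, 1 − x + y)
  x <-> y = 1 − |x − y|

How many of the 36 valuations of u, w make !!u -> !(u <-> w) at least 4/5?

value 1: 17 assignments (counts)
value 4/5: 7 assignments (counts)
value 3/5: 5 assignments
value 2/5: 4 assignments
value 1/5: 2 assignments
value 0: 1 assignment
So 24 of the 36 assignments meet the threshold.

24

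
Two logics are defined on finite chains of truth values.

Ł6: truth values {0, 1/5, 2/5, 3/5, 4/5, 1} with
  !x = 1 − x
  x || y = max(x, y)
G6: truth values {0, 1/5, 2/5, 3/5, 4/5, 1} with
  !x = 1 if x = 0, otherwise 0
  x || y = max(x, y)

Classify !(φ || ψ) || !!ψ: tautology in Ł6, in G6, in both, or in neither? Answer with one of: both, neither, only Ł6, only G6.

neither

In Ł6: at φ = 0, ψ = 1/5 the value is 4/5 — not a tautology.
In G6: at φ = 1/5, ψ = 0 the value is 0 — not a tautology.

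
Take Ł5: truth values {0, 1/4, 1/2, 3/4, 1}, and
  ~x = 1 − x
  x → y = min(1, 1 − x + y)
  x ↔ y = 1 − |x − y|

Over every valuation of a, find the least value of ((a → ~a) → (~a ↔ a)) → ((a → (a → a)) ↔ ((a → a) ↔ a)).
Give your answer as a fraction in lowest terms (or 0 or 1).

1/2

Take a = 1/2:
~a = ~1/2 = 1/2
a → ~a = 1/2 → 1/2 = 1
~a = ~1/2 = 1/2
~a ↔ a = 1/2 ↔ 1/2 = 1
(a → ~a) → (~a ↔ a) = 1 → 1 = 1
a → a = 1/2 → 1/2 = 1
a → (a → a) = 1/2 → 1 = 1
a → a = 1/2 → 1/2 = 1
(a → a) ↔ a = 1 ↔ 1/2 = 1/2
(a → (a → a)) ↔ ((a → a) ↔ a) = 1 ↔ 1/2 = 1/2
((a → ~a) → (~a ↔ a)) → ((a → (a → a)) ↔ ((a → a) ↔ a)) = 1 → 1/2 = 1/2
No assignment yields a value below 1/2, so this is the minimum.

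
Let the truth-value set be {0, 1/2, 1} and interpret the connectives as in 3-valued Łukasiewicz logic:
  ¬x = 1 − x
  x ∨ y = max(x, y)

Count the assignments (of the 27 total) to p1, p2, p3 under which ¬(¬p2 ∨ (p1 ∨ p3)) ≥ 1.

value 1: 1 assignment (counts)
value 1/2: 7 assignments
value 0: 19 assignments
So 1 of the 27 assignments meets the threshold.

1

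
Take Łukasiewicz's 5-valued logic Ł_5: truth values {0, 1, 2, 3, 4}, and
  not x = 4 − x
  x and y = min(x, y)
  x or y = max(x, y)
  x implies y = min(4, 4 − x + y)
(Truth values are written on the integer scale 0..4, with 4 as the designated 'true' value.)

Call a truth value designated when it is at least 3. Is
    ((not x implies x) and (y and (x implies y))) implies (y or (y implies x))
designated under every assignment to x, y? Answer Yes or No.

Yes

At x = 1, y = 1, for instance:
not x = not 1 = 3
not x implies x = 3 implies 1 = 2
x implies y = 1 implies 1 = 4
y and (x implies y) = 1 and 4 = 1
(not x implies x) and (y and (x implies y)) = 2 and 1 = 1
y implies x = 1 implies 1 = 4
y or (y implies x) = 1 or 4 = 4
((not x implies x) and (y and (x implies y))) implies (y or (y implies x)) = 1 implies 4 = 4
and checking the remaining 24 assignments likewise gives ≥ 3 in every case.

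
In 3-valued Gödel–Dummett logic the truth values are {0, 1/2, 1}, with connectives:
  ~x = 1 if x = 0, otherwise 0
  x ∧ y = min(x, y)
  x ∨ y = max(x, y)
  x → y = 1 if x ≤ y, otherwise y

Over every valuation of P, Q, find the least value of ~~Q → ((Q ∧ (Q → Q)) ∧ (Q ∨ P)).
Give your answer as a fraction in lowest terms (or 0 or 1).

Take P = 0, Q = 1/2:
~Q = ~1/2 = 0
~~Q = ~0 = 1
Q → Q = 1/2 → 1/2 = 1
Q ∧ (Q → Q) = 1/2 ∧ 1 = 1/2
Q ∨ P = 1/2 ∨ 0 = 1/2
(Q ∧ (Q → Q)) ∧ (Q ∨ P) = 1/2 ∧ 1/2 = 1/2
~~Q → ((Q ∧ (Q → Q)) ∧ (Q ∨ P)) = 1 → 1/2 = 1/2
No assignment yields a value below 1/2, so this is the minimum.

1/2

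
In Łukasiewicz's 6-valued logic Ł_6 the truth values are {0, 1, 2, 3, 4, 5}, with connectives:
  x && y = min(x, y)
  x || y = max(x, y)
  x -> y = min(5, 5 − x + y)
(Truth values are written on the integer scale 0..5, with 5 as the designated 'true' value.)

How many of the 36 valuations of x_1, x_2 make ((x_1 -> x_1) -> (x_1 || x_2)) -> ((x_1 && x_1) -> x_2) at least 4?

value 5: 27 assignments (counts)
value 4: 3 assignments (counts)
value 3: 2 assignments
value 2: 2 assignments
value 1: 1 assignment
value 0: 1 assignment
So 30 of the 36 assignments meet the threshold.

30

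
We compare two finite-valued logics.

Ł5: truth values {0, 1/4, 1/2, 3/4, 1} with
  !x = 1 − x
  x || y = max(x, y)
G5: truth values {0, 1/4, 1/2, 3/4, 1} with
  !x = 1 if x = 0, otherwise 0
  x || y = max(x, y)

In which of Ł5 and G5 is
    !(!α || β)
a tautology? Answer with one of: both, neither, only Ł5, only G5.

neither

In Ł5: at α = 0, β = 0 the value is 0 — not a tautology.
In G5: at α = 0, β = 0 the value is 0 — not a tautology.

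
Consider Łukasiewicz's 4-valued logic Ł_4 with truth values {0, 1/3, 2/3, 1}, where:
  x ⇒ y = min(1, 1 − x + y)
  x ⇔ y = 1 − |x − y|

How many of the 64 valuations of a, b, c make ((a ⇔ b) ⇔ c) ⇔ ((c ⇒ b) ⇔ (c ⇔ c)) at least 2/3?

value 1: 18 assignments (counts)
value 2/3: 26 assignments (counts)
value 1/3: 14 assignments
value 0: 6 assignments
So 44 of the 64 assignments meet the threshold.

44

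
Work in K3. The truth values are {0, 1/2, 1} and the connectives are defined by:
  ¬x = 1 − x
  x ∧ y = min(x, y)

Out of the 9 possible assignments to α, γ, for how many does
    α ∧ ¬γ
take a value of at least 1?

α = 0, γ = 0 ↦ 0  <
α = 0, γ = 1/2 ↦ 0  <
α = 0, γ = 1 ↦ 0  <
α = 1/2, γ = 0 ↦ 1/2  <
α = 1/2, γ = 1/2 ↦ 1/2  <
α = 1/2, γ = 1 ↦ 0  <
α = 1, γ = 0 ↦ 1  ≥
α = 1, γ = 1/2 ↦ 1/2  <
α = 1, γ = 1 ↦ 0  <
So 1 of the 9 assignments meets the threshold.

1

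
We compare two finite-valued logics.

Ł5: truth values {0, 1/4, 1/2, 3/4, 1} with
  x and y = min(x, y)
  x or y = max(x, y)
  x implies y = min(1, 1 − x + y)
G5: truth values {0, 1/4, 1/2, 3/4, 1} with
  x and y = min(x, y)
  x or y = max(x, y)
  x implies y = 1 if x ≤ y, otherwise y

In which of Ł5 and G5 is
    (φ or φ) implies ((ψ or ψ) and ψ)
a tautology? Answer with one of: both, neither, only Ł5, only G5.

neither

In Ł5: at φ = 1/4, ψ = 0 the value is 3/4 — not a tautology.
In G5: at φ = 1/4, ψ = 0 the value is 0 — not a tautology.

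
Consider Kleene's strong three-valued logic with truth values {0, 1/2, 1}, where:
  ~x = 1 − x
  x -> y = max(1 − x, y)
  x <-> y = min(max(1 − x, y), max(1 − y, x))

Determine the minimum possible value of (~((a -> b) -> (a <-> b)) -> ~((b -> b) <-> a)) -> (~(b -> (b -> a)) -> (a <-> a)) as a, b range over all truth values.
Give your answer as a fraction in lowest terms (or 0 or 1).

Take a = 1/2, b = 1/2:
a -> b = 1/2 -> 1/2 = 1/2
a <-> b = 1/2 <-> 1/2 = 1/2
(a -> b) -> (a <-> b) = 1/2 -> 1/2 = 1/2
~((a -> b) -> (a <-> b)) = ~1/2 = 1/2
b -> b = 1/2 -> 1/2 = 1/2
(b -> b) <-> a = 1/2 <-> 1/2 = 1/2
~((b -> b) <-> a) = ~1/2 = 1/2
~((a -> b) -> (a <-> b)) -> ~((b -> b) <-> a) = 1/2 -> 1/2 = 1/2
b -> a = 1/2 -> 1/2 = 1/2
b -> (b -> a) = 1/2 -> 1/2 = 1/2
~(b -> (b -> a)) = ~1/2 = 1/2
a <-> a = 1/2 <-> 1/2 = 1/2
~(b -> (b -> a)) -> (a <-> a) = 1/2 -> 1/2 = 1/2
(~((a -> b) -> (a <-> b)) -> ~((b -> b) <-> a)) -> (~(b -> (b -> a)) -> (a <-> a)) = 1/2 -> 1/2 = 1/2
No assignment yields a value below 1/2, so this is the minimum.

1/2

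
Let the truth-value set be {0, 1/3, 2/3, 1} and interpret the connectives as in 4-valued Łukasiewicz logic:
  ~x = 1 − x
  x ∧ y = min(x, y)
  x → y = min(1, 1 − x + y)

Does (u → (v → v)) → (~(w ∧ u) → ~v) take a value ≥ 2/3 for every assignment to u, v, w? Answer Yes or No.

No

Counterexample: take u = 0, v = 2/3, w = 0.
v → v = 2/3 → 2/3 = 1
u → (v → v) = 0 → 1 = 1
w ∧ u = 0 ∧ 0 = 0
~(w ∧ u) = ~0 = 1
~v = ~2/3 = 1/3
~(w ∧ u) → ~v = 1 → 1/3 = 1/3
(u → (v → v)) → (~(w ∧ u) → ~v) = 1 → 1/3 = 1/3
This gives 1/3, which is below 2/3.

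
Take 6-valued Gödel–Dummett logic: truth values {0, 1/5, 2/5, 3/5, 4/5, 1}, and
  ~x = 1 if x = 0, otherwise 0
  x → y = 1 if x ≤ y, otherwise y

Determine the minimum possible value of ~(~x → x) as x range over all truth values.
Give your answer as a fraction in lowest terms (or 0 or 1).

Take x = 1/5:
~x = ~1/5 = 0
~x → x = 0 → 1/5 = 1
~(~x → x) = ~1 = 0
No assignment yields a value below 0, so this is the minimum.

0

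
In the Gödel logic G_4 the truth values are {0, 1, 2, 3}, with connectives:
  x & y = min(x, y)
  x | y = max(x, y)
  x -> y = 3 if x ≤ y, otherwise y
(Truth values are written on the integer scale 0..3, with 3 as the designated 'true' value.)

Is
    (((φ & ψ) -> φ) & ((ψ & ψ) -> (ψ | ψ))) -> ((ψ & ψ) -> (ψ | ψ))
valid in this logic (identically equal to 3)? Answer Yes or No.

Yes

φ = 0, ψ = 0 ↦ 3
φ = 0, ψ = 1 ↦ 3
φ = 0, ψ = 2 ↦ 3
φ = 0, ψ = 3 ↦ 3
φ = 1, ψ = 0 ↦ 3
φ = 1, ψ = 1 ↦ 3
φ = 1, ψ = 2 ↦ 3
φ = 1, ψ = 3 ↦ 3
φ = 2, ψ = 0 ↦ 3
φ = 2, ψ = 1 ↦ 3
φ = 2, ψ = 2 ↦ 3
φ = 2, ψ = 3 ↦ 3
φ = 3, ψ = 0 ↦ 3
φ = 3, ψ = 1 ↦ 3
φ = 3, ψ = 2 ↦ 3
φ = 3, ψ = 3 ↦ 3
Every assignment gives a value ≥ 3.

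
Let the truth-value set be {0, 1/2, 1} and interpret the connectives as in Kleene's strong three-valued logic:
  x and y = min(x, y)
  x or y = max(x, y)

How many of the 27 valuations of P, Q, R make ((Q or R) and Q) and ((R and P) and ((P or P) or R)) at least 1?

value 1: 1 assignment (counts)
value 1/2: 7 assignments
value 0: 19 assignments
So 1 of the 27 assignments meets the threshold.

1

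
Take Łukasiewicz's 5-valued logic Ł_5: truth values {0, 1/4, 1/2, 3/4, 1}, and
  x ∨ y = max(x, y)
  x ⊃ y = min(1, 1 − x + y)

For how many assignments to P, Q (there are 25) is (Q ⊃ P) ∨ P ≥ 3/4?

19

value 1: 15 assignments (counts)
value 3/4: 4 assignments (counts)
value 1/2: 3 assignments
value 1/4: 2 assignments
value 0: 1 assignment
So 19 of the 25 assignments meet the threshold.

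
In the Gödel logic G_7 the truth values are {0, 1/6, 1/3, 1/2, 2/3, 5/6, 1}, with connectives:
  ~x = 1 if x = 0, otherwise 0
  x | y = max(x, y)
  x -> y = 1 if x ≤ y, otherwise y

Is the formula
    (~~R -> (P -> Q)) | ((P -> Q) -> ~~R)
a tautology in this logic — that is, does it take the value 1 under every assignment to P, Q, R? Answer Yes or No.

At P = 1/2, Q = 1/3, R = 2/3, for instance:
~R = ~2/3 = 0
~~R = ~0 = 1
P -> Q = 1/2 -> 1/3 = 1/3
~~R -> (P -> Q) = 1 -> 1/3 = 1/3
(P -> Q) -> ~~R = 1/3 -> 1 = 1
(~~R -> (P -> Q)) | ((P -> Q) -> ~~R) = 1/3 | 1 = 1
and checking the remaining 342 assignments likewise gives ≥ 1 in every case.

Yes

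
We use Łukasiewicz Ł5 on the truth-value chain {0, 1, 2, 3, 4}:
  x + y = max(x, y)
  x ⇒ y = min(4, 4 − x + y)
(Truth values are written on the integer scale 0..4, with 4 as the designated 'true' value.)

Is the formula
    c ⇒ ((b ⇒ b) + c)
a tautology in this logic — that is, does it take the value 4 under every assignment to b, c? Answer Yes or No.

Yes

At b = 2, c = 2, for instance:
b ⇒ b = 2 ⇒ 2 = 4
(b ⇒ b) + c = 4 + 2 = 4
c ⇒ ((b ⇒ b) + c) = 2 ⇒ 4 = 4
and checking the remaining 24 assignments likewise gives ≥ 4 in every case.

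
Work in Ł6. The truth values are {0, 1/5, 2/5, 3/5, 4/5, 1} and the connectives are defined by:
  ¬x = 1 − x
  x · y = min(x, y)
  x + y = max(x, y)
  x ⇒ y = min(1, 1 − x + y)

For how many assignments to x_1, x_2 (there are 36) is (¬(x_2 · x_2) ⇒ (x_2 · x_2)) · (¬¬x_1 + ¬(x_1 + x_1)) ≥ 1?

6

value 1: 6 assignments (counts)
value 4/5: 10 assignments
value 3/5: 8 assignments
value 2/5: 6 assignments
value 0: 6 assignments
So 6 of the 36 assignments meet the threshold.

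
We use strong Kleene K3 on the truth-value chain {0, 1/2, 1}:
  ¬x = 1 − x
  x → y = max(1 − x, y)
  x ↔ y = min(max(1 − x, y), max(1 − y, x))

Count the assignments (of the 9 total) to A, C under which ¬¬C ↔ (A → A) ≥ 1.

A = 0, C = 0 ↦ 0  <
A = 0, C = 1/2 ↦ 1/2  <
A = 0, C = 1 ↦ 1  ≥
A = 1/2, C = 0 ↦ 1/2  <
A = 1/2, C = 1/2 ↦ 1/2  <
A = 1/2, C = 1 ↦ 1/2  <
A = 1, C = 0 ↦ 0  <
A = 1, C = 1/2 ↦ 1/2  <
A = 1, C = 1 ↦ 1  ≥
So 2 of the 9 assignments meet the threshold.

2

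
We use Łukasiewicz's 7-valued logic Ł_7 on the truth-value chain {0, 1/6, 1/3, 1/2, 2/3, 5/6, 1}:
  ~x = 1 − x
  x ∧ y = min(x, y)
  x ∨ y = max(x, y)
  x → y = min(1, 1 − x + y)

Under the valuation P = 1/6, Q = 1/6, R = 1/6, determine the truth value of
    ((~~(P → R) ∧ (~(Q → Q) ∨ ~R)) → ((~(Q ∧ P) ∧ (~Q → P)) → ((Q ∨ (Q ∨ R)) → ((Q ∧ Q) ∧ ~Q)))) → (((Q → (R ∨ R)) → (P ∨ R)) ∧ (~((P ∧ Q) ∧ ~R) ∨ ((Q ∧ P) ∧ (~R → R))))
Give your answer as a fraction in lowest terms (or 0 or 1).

P → R = 1/6 → 1/6 = 1
~(P → R) = ~1 = 0
~~(P → R) = ~0 = 1
Q → Q = 1/6 → 1/6 = 1
~(Q → Q) = ~1 = 0
~R = ~1/6 = 5/6
~(Q → Q) ∨ ~R = 0 ∨ 5/6 = 5/6
~~(P → R) ∧ (~(Q → Q) ∨ ~R) = 1 ∧ 5/6 = 5/6
Q ∧ P = 1/6 ∧ 1/6 = 1/6
~(Q ∧ P) = ~1/6 = 5/6
~Q = ~1/6 = 5/6
~Q → P = 5/6 → 1/6 = 1/3
~(Q ∧ P) ∧ (~Q → P) = 5/6 ∧ 1/3 = 1/3
Q ∨ R = 1/6 ∨ 1/6 = 1/6
Q ∨ (Q ∨ R) = 1/6 ∨ 1/6 = 1/6
Q ∧ Q = 1/6 ∧ 1/6 = 1/6
~Q = ~1/6 = 5/6
(Q ∧ Q) ∧ ~Q = 1/6 ∧ 5/6 = 1/6
(Q ∨ (Q ∨ R)) → ((Q ∧ Q) ∧ ~Q) = 1/6 → 1/6 = 1
(~(Q ∧ P) ∧ (~Q → P)) → ((Q ∨ (Q ∨ R)) → ((Q ∧ Q) ∧ ~Q)) = 1/3 → 1 = 1
(~~(P → R) ∧ (~(Q → Q) ∨ ~R)) → ((~(Q ∧ P) ∧ (~Q → P)) → ((Q ∨ (Q ∨ R)) → ((Q ∧ Q) ∧ ~Q))) = 5/6 → 1 = 1
R ∨ R = 1/6 ∨ 1/6 = 1/6
Q → (R ∨ R) = 1/6 → 1/6 = 1
P ∨ R = 1/6 ∨ 1/6 = 1/6
(Q → (R ∨ R)) → (P ∨ R) = 1 → 1/6 = 1/6
P ∧ Q = 1/6 ∧ 1/6 = 1/6
~R = ~1/6 = 5/6
(P ∧ Q) ∧ ~R = 1/6 ∧ 5/6 = 1/6
~((P ∧ Q) ∧ ~R) = ~1/6 = 5/6
Q ∧ P = 1/6 ∧ 1/6 = 1/6
~R = ~1/6 = 5/6
~R → R = 5/6 → 1/6 = 1/3
(Q ∧ P) ∧ (~R → R) = 1/6 ∧ 1/3 = 1/6
~((P ∧ Q) ∧ ~R) ∨ ((Q ∧ P) ∧ (~R → R)) = 5/6 ∨ 1/6 = 5/6
((Q → (R ∨ R)) → (P ∨ R)) ∧ (~((P ∧ Q) ∧ ~R) ∨ ((Q ∧ P) ∧ (~R → R))) = 1/6 ∧ 5/6 = 1/6
((~~(P → R) ∧ (~(Q → Q) ∨ ~R)) → ((~(Q ∧ P) ∧ (~Q → P)) → ((Q ∨ (Q ∨ R)) → ((Q ∧ Q) ∧ ~Q)))) → (((Q → (R ∨ R)) → (P ∨ R)) ∧ (~((P ∧ Q) ∧ ~R) ∨ ((Q ∧ P) ∧ (~R → R)))) = 1 → 1/6 = 1/6

1/6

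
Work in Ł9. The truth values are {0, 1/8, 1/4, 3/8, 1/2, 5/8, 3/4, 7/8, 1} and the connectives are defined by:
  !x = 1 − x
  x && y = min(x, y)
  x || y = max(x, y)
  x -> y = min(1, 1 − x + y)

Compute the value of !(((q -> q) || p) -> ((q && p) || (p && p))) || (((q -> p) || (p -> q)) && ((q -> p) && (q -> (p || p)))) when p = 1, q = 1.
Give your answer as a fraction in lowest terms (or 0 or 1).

q -> q = 1 -> 1 = 1
(q -> q) || p = 1 || 1 = 1
q && p = 1 && 1 = 1
p && p = 1 && 1 = 1
(q && p) || (p && p) = 1 || 1 = 1
((q -> q) || p) -> ((q && p) || (p && p)) = 1 -> 1 = 1
!(((q -> q) || p) -> ((q && p) || (p && p))) = !1 = 0
q -> p = 1 -> 1 = 1
p -> q = 1 -> 1 = 1
(q -> p) || (p -> q) = 1 || 1 = 1
q -> p = 1 -> 1 = 1
p || p = 1 || 1 = 1
q -> (p || p) = 1 -> 1 = 1
(q -> p) && (q -> (p || p)) = 1 && 1 = 1
((q -> p) || (p -> q)) && ((q -> p) && (q -> (p || p))) = 1 && 1 = 1
!(((q -> q) || p) -> ((q && p) || (p && p))) || (((q -> p) || (p -> q)) && ((q -> p) && (q -> (p || p)))) = 0 || 1 = 1

1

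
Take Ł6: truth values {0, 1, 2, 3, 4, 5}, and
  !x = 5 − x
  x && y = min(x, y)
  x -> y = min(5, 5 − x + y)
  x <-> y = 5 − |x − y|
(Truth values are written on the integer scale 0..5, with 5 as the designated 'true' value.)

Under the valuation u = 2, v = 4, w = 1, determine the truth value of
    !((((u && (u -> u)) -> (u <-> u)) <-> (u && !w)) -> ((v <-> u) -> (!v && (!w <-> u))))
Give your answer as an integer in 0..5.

u -> u = 2 -> 2 = 5
u && (u -> u) = 2 && 5 = 2
u <-> u = 2 <-> 2 = 5
(u && (u -> u)) -> (u <-> u) = 2 -> 5 = 5
!w = !1 = 4
u && !w = 2 && 4 = 2
((u && (u -> u)) -> (u <-> u)) <-> (u && !w) = 5 <-> 2 = 2
v <-> u = 4 <-> 2 = 3
!v = !4 = 1
!w = !1 = 4
!w <-> u = 4 <-> 2 = 3
!v && (!w <-> u) = 1 && 3 = 1
(v <-> u) -> (!v && (!w <-> u)) = 3 -> 1 = 3
(((u && (u -> u)) -> (u <-> u)) <-> (u && !w)) -> ((v <-> u) -> (!v && (!w <-> u))) = 2 -> 3 = 5
!((((u && (u -> u)) -> (u <-> u)) <-> (u && !w)) -> ((v <-> u) -> (!v && (!w <-> u)))) = !5 = 0

0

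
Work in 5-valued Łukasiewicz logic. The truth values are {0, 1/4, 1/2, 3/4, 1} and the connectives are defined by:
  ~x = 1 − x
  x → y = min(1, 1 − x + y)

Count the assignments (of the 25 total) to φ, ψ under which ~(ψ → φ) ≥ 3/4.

value 1: 1 assignment (counts)
value 3/4: 2 assignments (counts)
value 1/2: 3 assignments
value 1/4: 4 assignments
value 0: 15 assignments
So 3 of the 25 assignments meet the threshold.

3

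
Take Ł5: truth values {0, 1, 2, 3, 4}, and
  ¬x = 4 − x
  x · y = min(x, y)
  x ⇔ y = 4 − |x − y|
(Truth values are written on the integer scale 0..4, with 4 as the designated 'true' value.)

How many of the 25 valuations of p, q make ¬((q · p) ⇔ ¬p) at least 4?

value 4: 6 assignments (counts)
value 3: 2 assignments
value 2: 8 assignments
value 1: 4 assignments
value 0: 5 assignments
So 6 of the 25 assignments meet the threshold.

6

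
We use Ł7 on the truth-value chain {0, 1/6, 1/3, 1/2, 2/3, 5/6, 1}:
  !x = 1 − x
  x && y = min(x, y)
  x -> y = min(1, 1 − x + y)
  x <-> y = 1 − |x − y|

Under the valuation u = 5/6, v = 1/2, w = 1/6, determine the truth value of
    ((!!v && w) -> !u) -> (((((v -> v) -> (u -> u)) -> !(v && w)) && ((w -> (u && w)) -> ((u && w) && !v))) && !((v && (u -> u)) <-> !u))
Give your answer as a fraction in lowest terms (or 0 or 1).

!v = !1/2 = 1/2
!!v = !1/2 = 1/2
!!v && w = 1/2 && 1/6 = 1/6
!u = !5/6 = 1/6
(!!v && w) -> !u = 1/6 -> 1/6 = 1
v -> v = 1/2 -> 1/2 = 1
u -> u = 5/6 -> 5/6 = 1
(v -> v) -> (u -> u) = 1 -> 1 = 1
v && w = 1/2 && 1/6 = 1/6
!(v && w) = !1/6 = 5/6
((v -> v) -> (u -> u)) -> !(v && w) = 1 -> 5/6 = 5/6
u && w = 5/6 && 1/6 = 1/6
w -> (u && w) = 1/6 -> 1/6 = 1
u && w = 5/6 && 1/6 = 1/6
!v = !1/2 = 1/2
(u && w) && !v = 1/6 && 1/2 = 1/6
(w -> (u && w)) -> ((u && w) && !v) = 1 -> 1/6 = 1/6
(((v -> v) -> (u -> u)) -> !(v && w)) && ((w -> (u && w)) -> ((u && w) && !v)) = 5/6 && 1/6 = 1/6
u -> u = 5/6 -> 5/6 = 1
v && (u -> u) = 1/2 && 1 = 1/2
!u = !5/6 = 1/6
(v && (u -> u)) <-> !u = 1/2 <-> 1/6 = 2/3
!((v && (u -> u)) <-> !u) = !2/3 = 1/3
((((v -> v) -> (u -> u)) -> !(v && w)) && ((w -> (u && w)) -> ((u && w) && !v))) && !((v && (u -> u)) <-> !u) = 1/6 && 1/3 = 1/6
((!!v && w) -> !u) -> (((((v -> v) -> (u -> u)) -> !(v && w)) && ((w -> (u && w)) -> ((u && w) && !v))) && !((v && (u -> u)) <-> !u)) = 1 -> 1/6 = 1/6

1/6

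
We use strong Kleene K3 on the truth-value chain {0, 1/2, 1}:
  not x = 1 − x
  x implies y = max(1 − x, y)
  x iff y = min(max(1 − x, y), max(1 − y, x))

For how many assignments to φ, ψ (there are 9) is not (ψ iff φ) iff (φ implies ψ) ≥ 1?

φ = 0, ψ = 0 ↦ 0  <
φ = 0, ψ = 1/2 ↦ 1/2  <
φ = 0, ψ = 1 ↦ 1  ≥
φ = 1/2, ψ = 0 ↦ 1/2  <
φ = 1/2, ψ = 1/2 ↦ 1/2  <
φ = 1/2, ψ = 1 ↦ 1/2  <
φ = 1, ψ = 0 ↦ 0  <
φ = 1, ψ = 1/2 ↦ 1/2  <
φ = 1, ψ = 1 ↦ 0  <
So 1 of the 9 assignments meets the threshold.

1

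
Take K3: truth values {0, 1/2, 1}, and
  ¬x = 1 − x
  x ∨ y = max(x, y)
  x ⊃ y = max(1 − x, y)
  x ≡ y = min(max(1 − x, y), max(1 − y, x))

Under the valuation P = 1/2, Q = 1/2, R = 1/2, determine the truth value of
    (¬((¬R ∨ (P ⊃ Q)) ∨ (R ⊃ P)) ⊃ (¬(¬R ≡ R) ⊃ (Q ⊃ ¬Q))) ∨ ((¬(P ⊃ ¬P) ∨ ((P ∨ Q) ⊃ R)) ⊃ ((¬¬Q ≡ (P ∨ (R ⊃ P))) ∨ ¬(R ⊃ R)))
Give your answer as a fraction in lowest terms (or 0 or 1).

1/2

¬R = ¬1/2 = 1/2
P ⊃ Q = 1/2 ⊃ 1/2 = 1/2
¬R ∨ (P ⊃ Q) = 1/2 ∨ 1/2 = 1/2
R ⊃ P = 1/2 ⊃ 1/2 = 1/2
(¬R ∨ (P ⊃ Q)) ∨ (R ⊃ P) = 1/2 ∨ 1/2 = 1/2
¬((¬R ∨ (P ⊃ Q)) ∨ (R ⊃ P)) = ¬1/2 = 1/2
¬R = ¬1/2 = 1/2
¬R ≡ R = 1/2 ≡ 1/2 = 1/2
¬(¬R ≡ R) = ¬1/2 = 1/2
¬Q = ¬1/2 = 1/2
Q ⊃ ¬Q = 1/2 ⊃ 1/2 = 1/2
¬(¬R ≡ R) ⊃ (Q ⊃ ¬Q) = 1/2 ⊃ 1/2 = 1/2
¬((¬R ∨ (P ⊃ Q)) ∨ (R ⊃ P)) ⊃ (¬(¬R ≡ R) ⊃ (Q ⊃ ¬Q)) = 1/2 ⊃ 1/2 = 1/2
¬P = ¬1/2 = 1/2
P ⊃ ¬P = 1/2 ⊃ 1/2 = 1/2
¬(P ⊃ ¬P) = ¬1/2 = 1/2
P ∨ Q = 1/2 ∨ 1/2 = 1/2
(P ∨ Q) ⊃ R = 1/2 ⊃ 1/2 = 1/2
¬(P ⊃ ¬P) ∨ ((P ∨ Q) ⊃ R) = 1/2 ∨ 1/2 = 1/2
¬Q = ¬1/2 = 1/2
¬¬Q = ¬1/2 = 1/2
R ⊃ P = 1/2 ⊃ 1/2 = 1/2
P ∨ (R ⊃ P) = 1/2 ∨ 1/2 = 1/2
¬¬Q ≡ (P ∨ (R ⊃ P)) = 1/2 ≡ 1/2 = 1/2
R ⊃ R = 1/2 ⊃ 1/2 = 1/2
¬(R ⊃ R) = ¬1/2 = 1/2
(¬¬Q ≡ (P ∨ (R ⊃ P))) ∨ ¬(R ⊃ R) = 1/2 ∨ 1/2 = 1/2
(¬(P ⊃ ¬P) ∨ ((P ∨ Q) ⊃ R)) ⊃ ((¬¬Q ≡ (P ∨ (R ⊃ P))) ∨ ¬(R ⊃ R)) = 1/2 ⊃ 1/2 = 1/2
(¬((¬R ∨ (P ⊃ Q)) ∨ (R ⊃ P)) ⊃ (¬(¬R ≡ R) ⊃ (Q ⊃ ¬Q))) ∨ ((¬(P ⊃ ¬P) ∨ ((P ∨ Q) ⊃ R)) ⊃ ((¬¬Q ≡ (P ∨ (R ⊃ P))) ∨ ¬(R ⊃ R))) = 1/2 ∨ 1/2 = 1/2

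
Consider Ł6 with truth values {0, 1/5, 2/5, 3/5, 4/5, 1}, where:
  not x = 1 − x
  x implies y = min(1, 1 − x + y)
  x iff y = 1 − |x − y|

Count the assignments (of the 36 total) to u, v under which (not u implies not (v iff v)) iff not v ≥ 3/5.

24

value 1: 6 assignments (counts)
value 4/5: 10 assignments (counts)
value 3/5: 8 assignments (counts)
value 2/5: 6 assignments
value 1/5: 4 assignments
value 0: 2 assignments
So 24 of the 36 assignments meet the threshold.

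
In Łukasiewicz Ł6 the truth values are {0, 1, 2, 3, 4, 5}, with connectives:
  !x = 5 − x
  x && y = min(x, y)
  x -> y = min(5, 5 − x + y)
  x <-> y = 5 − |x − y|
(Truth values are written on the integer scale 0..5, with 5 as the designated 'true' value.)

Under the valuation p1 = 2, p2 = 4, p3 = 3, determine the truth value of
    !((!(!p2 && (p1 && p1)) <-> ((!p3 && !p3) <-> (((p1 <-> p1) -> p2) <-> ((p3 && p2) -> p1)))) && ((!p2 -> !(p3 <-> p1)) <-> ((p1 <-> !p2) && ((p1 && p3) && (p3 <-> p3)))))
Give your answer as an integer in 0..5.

3

!p2 = !4 = 1
p1 && p1 = 2 && 2 = 2
!p2 && (p1 && p1) = 1 && 2 = 1
!(!p2 && (p1 && p1)) = !1 = 4
!p3 = !3 = 2
!p3 = !3 = 2
!p3 && !p3 = 2 && 2 = 2
p1 <-> p1 = 2 <-> 2 = 5
(p1 <-> p1) -> p2 = 5 -> 4 = 4
p3 && p2 = 3 && 4 = 3
(p3 && p2) -> p1 = 3 -> 2 = 4
((p1 <-> p1) -> p2) <-> ((p3 && p2) -> p1) = 4 <-> 4 = 5
(!p3 && !p3) <-> (((p1 <-> p1) -> p2) <-> ((p3 && p2) -> p1)) = 2 <-> 5 = 2
!(!p2 && (p1 && p1)) <-> ((!p3 && !p3) <-> (((p1 <-> p1) -> p2) <-> ((p3 && p2) -> p1))) = 4 <-> 2 = 3
!p2 = !4 = 1
p3 <-> p1 = 3 <-> 2 = 4
!(p3 <-> p1) = !4 = 1
!p2 -> !(p3 <-> p1) = 1 -> 1 = 5
!p2 = !4 = 1
p1 <-> !p2 = 2 <-> 1 = 4
p1 && p3 = 2 && 3 = 2
p3 <-> p3 = 3 <-> 3 = 5
(p1 && p3) && (p3 <-> p3) = 2 && 5 = 2
(p1 <-> !p2) && ((p1 && p3) && (p3 <-> p3)) = 4 && 2 = 2
(!p2 -> !(p3 <-> p1)) <-> ((p1 <-> !p2) && ((p1 && p3) && (p3 <-> p3))) = 5 <-> 2 = 2
(!(!p2 && (p1 && p1)) <-> ((!p3 && !p3) <-> (((p1 <-> p1) -> p2) <-> ((p3 && p2) -> p1)))) && ((!p2 -> !(p3 <-> p1)) <-> ((p1 <-> !p2) && ((p1 && p3) && (p3 <-> p3)))) = 3 && 2 = 2
!((!(!p2 && (p1 && p1)) <-> ((!p3 && !p3) <-> (((p1 <-> p1) -> p2) <-> ((p3 && p2) -> p1)))) && ((!p2 -> !(p3 <-> p1)) <-> ((p1 <-> !p2) && ((p1 && p3) && (p3 <-> p3))))) = !2 = 3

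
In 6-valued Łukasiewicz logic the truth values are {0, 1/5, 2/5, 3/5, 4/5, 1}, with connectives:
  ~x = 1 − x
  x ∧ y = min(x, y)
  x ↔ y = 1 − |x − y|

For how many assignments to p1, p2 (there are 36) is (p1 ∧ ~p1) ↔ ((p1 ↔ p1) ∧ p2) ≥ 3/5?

value 1: 6 assignments (counts)
value 4/5: 10 assignments (counts)
value 3/5: 8 assignments (counts)
value 2/5: 6 assignments
value 1/5: 4 assignments
value 0: 2 assignments
So 24 of the 36 assignments meet the threshold.

24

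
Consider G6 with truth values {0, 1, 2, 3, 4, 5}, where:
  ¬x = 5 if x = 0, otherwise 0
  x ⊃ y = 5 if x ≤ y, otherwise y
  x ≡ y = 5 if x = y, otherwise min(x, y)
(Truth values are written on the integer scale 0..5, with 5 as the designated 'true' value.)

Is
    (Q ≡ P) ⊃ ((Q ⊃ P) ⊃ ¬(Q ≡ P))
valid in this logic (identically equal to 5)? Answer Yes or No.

Counterexample: take P = 0, Q = 0.
Q ≡ P = 0 ≡ 0 = 5
Q ⊃ P = 0 ⊃ 0 = 5
Q ≡ P = 0 ≡ 0 = 5
¬(Q ≡ P) = ¬5 = 0
(Q ⊃ P) ⊃ ¬(Q ≡ P) = 5 ⊃ 0 = 0
(Q ≡ P) ⊃ ((Q ⊃ P) ⊃ ¬(Q ≡ P)) = 5 ⊃ 0 = 0
This gives 0 ≠ 5.

No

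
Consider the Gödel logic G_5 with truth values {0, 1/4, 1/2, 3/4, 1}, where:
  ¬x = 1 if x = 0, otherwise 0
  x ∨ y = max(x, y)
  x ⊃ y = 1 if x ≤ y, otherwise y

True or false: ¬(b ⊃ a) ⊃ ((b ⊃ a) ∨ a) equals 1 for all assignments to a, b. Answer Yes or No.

No

Counterexample: take a = 0, b = 1/4.
b ⊃ a = 1/4 ⊃ 0 = 0
¬(b ⊃ a) = ¬0 = 1
(b ⊃ a) ∨ a = 0 ∨ 0 = 0
¬(b ⊃ a) ⊃ ((b ⊃ a) ∨ a) = 1 ⊃ 0 = 0
This gives 0 ≠ 1.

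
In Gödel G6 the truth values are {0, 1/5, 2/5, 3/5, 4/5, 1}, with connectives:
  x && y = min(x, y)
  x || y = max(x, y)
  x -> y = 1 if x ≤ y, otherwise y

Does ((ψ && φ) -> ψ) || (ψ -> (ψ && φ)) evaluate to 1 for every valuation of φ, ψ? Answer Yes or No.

Yes

At φ = 1, ψ = 3/5, for instance:
ψ && φ = 3/5 && 1 = 3/5
(ψ && φ) -> ψ = 3/5 -> 3/5 = 1
ψ -> (ψ && φ) = 3/5 -> 3/5 = 1
((ψ && φ) -> ψ) || (ψ -> (ψ && φ)) = 1 || 1 = 1
and checking the remaining 35 assignments likewise gives ≥ 1 in every case.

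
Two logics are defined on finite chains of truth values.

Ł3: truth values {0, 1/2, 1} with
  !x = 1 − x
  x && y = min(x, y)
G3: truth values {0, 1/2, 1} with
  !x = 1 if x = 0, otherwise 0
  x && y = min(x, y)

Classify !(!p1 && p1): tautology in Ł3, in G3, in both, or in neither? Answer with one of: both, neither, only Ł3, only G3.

only G3

In Ł3: at p1 = 1/2 the value is 1/2 — not a tautology.
In G3: every assignment gives 1 — tautology.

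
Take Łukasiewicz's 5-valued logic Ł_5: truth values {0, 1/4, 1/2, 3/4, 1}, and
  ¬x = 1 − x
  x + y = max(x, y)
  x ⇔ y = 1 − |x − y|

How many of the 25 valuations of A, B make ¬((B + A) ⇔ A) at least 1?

value 1: 1 assignment (counts)
value 3/4: 2 assignments
value 1/2: 3 assignments
value 1/4: 4 assignments
value 0: 15 assignments
So 1 of the 25 assignments meets the threshold.

1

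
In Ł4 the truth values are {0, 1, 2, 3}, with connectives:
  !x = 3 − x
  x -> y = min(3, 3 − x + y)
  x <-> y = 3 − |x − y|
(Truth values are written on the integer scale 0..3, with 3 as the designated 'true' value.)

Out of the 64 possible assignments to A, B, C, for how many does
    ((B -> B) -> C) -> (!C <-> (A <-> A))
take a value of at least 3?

32

value 3: 32 assignments (counts)
value 2: 16 assignments
value 0: 16 assignments
So 32 of the 64 assignments meet the threshold.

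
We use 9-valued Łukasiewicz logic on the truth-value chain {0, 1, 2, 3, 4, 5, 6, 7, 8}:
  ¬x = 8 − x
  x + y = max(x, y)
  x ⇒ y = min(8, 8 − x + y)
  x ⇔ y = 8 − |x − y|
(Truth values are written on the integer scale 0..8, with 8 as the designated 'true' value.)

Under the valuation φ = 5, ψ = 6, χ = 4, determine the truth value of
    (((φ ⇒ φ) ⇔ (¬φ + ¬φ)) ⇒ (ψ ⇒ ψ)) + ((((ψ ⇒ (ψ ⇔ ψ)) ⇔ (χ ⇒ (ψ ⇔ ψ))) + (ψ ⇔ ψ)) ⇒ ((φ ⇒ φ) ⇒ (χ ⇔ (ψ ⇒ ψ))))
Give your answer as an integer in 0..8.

8

φ ⇒ φ = 5 ⇒ 5 = 8
¬φ = ¬5 = 3
¬φ = ¬5 = 3
¬φ + ¬φ = 3 + 3 = 3
(φ ⇒ φ) ⇔ (¬φ + ¬φ) = 8 ⇔ 3 = 3
ψ ⇒ ψ = 6 ⇒ 6 = 8
((φ ⇒ φ) ⇔ (¬φ + ¬φ)) ⇒ (ψ ⇒ ψ) = 3 ⇒ 8 = 8
ψ ⇔ ψ = 6 ⇔ 6 = 8
ψ ⇒ (ψ ⇔ ψ) = 6 ⇒ 8 = 8
ψ ⇔ ψ = 6 ⇔ 6 = 8
χ ⇒ (ψ ⇔ ψ) = 4 ⇒ 8 = 8
(ψ ⇒ (ψ ⇔ ψ)) ⇔ (χ ⇒ (ψ ⇔ ψ)) = 8 ⇔ 8 = 8
ψ ⇔ ψ = 6 ⇔ 6 = 8
((ψ ⇒ (ψ ⇔ ψ)) ⇔ (χ ⇒ (ψ ⇔ ψ))) + (ψ ⇔ ψ) = 8 + 8 = 8
φ ⇒ φ = 5 ⇒ 5 = 8
ψ ⇒ ψ = 6 ⇒ 6 = 8
χ ⇔ (ψ ⇒ ψ) = 4 ⇔ 8 = 4
(φ ⇒ φ) ⇒ (χ ⇔ (ψ ⇒ ψ)) = 8 ⇒ 4 = 4
(((ψ ⇒ (ψ ⇔ ψ)) ⇔ (χ ⇒ (ψ ⇔ ψ))) + (ψ ⇔ ψ)) ⇒ ((φ ⇒ φ) ⇒ (χ ⇔ (ψ ⇒ ψ))) = 8 ⇒ 4 = 4
(((φ ⇒ φ) ⇔ (¬φ + ¬φ)) ⇒ (ψ ⇒ ψ)) + ((((ψ ⇒ (ψ ⇔ ψ)) ⇔ (χ ⇒ (ψ ⇔ ψ))) + (ψ ⇔ ψ)) ⇒ ((φ ⇒ φ) ⇒ (χ ⇔ (ψ ⇒ ψ)))) = 8 + 4 = 8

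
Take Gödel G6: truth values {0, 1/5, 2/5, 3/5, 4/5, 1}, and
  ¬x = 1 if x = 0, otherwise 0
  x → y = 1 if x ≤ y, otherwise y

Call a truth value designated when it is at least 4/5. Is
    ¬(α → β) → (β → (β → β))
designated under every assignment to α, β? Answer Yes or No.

Yes

At α = 2/5, β = 1, for instance:
α → β = 2/5 → 1 = 1
¬(α → β) = ¬1 = 0
β → β = 1 → 1 = 1
β → (β → β) = 1 → 1 = 1
¬(α → β) → (β → (β → β)) = 0 → 1 = 1
and checking the remaining 35 assignments likewise gives ≥ 4/5 in every case.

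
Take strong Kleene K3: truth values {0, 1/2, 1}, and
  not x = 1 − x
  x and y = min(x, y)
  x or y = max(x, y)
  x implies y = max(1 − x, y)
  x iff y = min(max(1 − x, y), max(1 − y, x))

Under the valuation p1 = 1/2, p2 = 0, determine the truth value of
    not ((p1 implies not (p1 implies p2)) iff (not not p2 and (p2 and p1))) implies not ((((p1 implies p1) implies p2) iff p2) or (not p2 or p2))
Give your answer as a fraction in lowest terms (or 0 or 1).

p1 implies p2 = 1/2 implies 0 = 1/2
not (p1 implies p2) = not 1/2 = 1/2
p1 implies not (p1 implies p2) = 1/2 implies 1/2 = 1/2
not p2 = not 0 = 1
not not p2 = not 1 = 0
p2 and p1 = 0 and 1/2 = 0
not not p2 and (p2 and p1) = 0 and 0 = 0
(p1 implies not (p1 implies p2)) iff (not not p2 and (p2 and p1)) = 1/2 iff 0 = 1/2
not ((p1 implies not (p1 implies p2)) iff (not not p2 and (p2 and p1))) = not 1/2 = 1/2
p1 implies p1 = 1/2 implies 1/2 = 1/2
(p1 implies p1) implies p2 = 1/2 implies 0 = 1/2
((p1 implies p1) implies p2) iff p2 = 1/2 iff 0 = 1/2
not p2 = not 0 = 1
not p2 or p2 = 1 or 0 = 1
(((p1 implies p1) implies p2) iff p2) or (not p2 or p2) = 1/2 or 1 = 1
not ((((p1 implies p1) implies p2) iff p2) or (not p2 or p2)) = not 1 = 0
not ((p1 implies not (p1 implies p2)) iff (not not p2 and (p2 and p1))) implies not ((((p1 implies p1) implies p2) iff p2) or (not p2 or p2)) = 1/2 implies 0 = 1/2

1/2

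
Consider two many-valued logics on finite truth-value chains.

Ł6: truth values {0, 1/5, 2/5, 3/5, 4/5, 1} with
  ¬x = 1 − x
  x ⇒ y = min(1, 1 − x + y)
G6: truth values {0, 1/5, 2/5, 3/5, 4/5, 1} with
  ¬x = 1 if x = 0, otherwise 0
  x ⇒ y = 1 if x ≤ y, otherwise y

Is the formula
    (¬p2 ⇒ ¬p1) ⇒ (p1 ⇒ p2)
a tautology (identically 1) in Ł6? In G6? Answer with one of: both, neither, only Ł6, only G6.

only Ł6

In Ł6: every assignment gives 1 — tautology.
In G6: at p1 = 2/5, p2 = 1/5 the value is 1/5 — not a tautology.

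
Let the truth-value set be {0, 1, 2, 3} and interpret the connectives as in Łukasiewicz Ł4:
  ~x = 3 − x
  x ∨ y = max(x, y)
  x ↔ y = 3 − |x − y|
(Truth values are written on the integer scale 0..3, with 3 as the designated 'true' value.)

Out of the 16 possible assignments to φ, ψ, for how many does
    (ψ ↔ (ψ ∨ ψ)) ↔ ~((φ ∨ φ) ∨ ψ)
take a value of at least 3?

1

φ = 0, ψ = 0 ↦ 3  ≥
φ = 0, ψ = 1 ↦ 2  <
φ = 0, ψ = 2 ↦ 1  <
φ = 0, ψ = 3 ↦ 0  <
φ = 1, ψ = 0 ↦ 2  <
φ = 1, ψ = 1 ↦ 2  <
φ = 1, ψ = 2 ↦ 1  <
φ = 1, ψ = 3 ↦ 0  <
φ = 2, ψ = 0 ↦ 1  <
φ = 2, ψ = 1 ↦ 1  <
φ = 2, ψ = 2 ↦ 1  <
φ = 2, ψ = 3 ↦ 0  <
φ = 3, ψ = 0 ↦ 0  <
φ = 3, ψ = 1 ↦ 0  <
φ = 3, ψ = 2 ↦ 0  <
φ = 3, ψ = 3 ↦ 0  <
So 1 of the 16 assignments meets the threshold.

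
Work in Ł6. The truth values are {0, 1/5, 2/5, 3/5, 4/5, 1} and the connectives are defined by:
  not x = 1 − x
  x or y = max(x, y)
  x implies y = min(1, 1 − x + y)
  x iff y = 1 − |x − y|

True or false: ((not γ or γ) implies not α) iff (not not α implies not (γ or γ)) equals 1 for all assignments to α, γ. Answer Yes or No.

Counterexample: take α = 1/5, γ = 0.
not γ = not 0 = 1
not γ or γ = 1 or 0 = 1
not α = not 1/5 = 4/5
(not γ or γ) implies not α = 1 implies 4/5 = 4/5
not α = not 1/5 = 4/5
not not α = not 4/5 = 1/5
γ or γ = 0 or 0 = 0
not (γ or γ) = not 0 = 1
not not α implies not (γ or γ) = 1/5 implies 1 = 1
((not γ or γ) implies not α) iff (not not α implies not (γ or γ)) = 4/5 iff 1 = 4/5
This gives 4/5 ≠ 1.

No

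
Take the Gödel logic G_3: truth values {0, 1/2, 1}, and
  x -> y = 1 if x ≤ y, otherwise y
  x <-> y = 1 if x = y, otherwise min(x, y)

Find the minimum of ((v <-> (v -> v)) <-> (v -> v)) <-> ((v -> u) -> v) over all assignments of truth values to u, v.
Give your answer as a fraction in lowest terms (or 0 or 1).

1/2

Take u = 0, v = 1/2:
v -> v = 1/2 -> 1/2 = 1
v <-> (v -> v) = 1/2 <-> 1 = 1/2
v -> v = 1/2 -> 1/2 = 1
(v <-> (v -> v)) <-> (v -> v) = 1/2 <-> 1 = 1/2
v -> u = 1/2 -> 0 = 0
(v -> u) -> v = 0 -> 1/2 = 1
((v <-> (v -> v)) <-> (v -> v)) <-> ((v -> u) -> v) = 1/2 <-> 1 = 1/2
No assignment yields a value below 1/2, so this is the minimum.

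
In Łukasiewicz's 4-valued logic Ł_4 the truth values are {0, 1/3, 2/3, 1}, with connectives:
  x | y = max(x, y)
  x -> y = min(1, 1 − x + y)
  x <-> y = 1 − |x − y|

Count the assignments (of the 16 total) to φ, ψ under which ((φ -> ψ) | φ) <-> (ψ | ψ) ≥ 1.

φ = 0, ψ = 0 ↦ 0  <
φ = 0, ψ = 1/3 ↦ 1/3  <
φ = 0, ψ = 2/3 ↦ 2/3  <
φ = 0, ψ = 1 ↦ 1  ≥
φ = 1/3, ψ = 0 ↦ 1/3  <
φ = 1/3, ψ = 1/3 ↦ 1/3  <
φ = 1/3, ψ = 2/3 ↦ 2/3  <
φ = 1/3, ψ = 1 ↦ 1  ≥
φ = 2/3, ψ = 0 ↦ 1/3  <
φ = 2/3, ψ = 1/3 ↦ 2/3  <
φ = 2/3, ψ = 2/3 ↦ 2/3  <
φ = 2/3, ψ = 1 ↦ 1  ≥
φ = 1, ψ = 0 ↦ 0  <
φ = 1, ψ = 1/3 ↦ 1/3  <
φ = 1, ψ = 2/3 ↦ 2/3  <
φ = 1, ψ = 1 ↦ 1  ≥
So 4 of the 16 assignments meet the threshold.

4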